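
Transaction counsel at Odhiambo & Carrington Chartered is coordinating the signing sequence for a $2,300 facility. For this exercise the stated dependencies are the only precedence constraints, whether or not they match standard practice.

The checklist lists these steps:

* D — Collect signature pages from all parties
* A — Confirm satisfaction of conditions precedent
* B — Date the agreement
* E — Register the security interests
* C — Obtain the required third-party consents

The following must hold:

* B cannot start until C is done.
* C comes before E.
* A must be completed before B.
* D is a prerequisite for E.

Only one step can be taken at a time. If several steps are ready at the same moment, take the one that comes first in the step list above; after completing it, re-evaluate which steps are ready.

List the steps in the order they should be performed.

D A C B E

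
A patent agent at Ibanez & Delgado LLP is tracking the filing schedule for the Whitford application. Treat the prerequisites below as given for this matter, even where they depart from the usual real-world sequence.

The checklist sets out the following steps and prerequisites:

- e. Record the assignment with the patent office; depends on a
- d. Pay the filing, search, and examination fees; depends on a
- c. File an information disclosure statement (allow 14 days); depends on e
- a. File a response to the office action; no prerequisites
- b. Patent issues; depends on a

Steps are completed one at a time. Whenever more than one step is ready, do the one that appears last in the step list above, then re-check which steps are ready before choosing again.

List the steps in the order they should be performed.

a b d e c

Only a has no prerequisites, so it is first.
Now b, d and e have their prerequisites met. b is listed later, so b next.
Now d and e have their prerequisites met. d is listed later, so d next.
That leaves e as the only ready step → e.
c needed e, now all done → c.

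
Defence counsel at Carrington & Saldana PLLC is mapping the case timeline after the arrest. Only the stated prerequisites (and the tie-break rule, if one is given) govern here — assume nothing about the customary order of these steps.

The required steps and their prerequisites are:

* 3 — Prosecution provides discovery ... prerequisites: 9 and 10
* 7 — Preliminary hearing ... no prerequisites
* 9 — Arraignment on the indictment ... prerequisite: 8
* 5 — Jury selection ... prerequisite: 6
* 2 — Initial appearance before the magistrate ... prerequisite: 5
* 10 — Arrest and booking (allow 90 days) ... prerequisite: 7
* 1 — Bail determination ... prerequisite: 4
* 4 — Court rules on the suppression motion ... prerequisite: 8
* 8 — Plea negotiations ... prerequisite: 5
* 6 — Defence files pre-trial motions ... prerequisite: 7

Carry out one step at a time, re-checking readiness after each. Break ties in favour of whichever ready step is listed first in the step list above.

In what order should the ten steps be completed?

7 is the only step with nothing outstanding, so it goes first.
Ready: 10 and 6. 10 is listed earlier → 10.
6 is the only step now ready → 6.
5 is the only step now ready → 5.
Ready: 2 and 8. 2 is listed earlier → 2.
8 is the only step now ready → 8.
Now 9 and 4 have their prerequisites met. 9 is listed earlier, so 9 next.
Now 3 and 4 have their prerequisites met. 3 is listed earlier, so 3 next.
4 needed 8, now all done → 4.
1 needed 4, now all done → 1.

7, 10, 6, 5, 2, 8, 9, 3, 4, 1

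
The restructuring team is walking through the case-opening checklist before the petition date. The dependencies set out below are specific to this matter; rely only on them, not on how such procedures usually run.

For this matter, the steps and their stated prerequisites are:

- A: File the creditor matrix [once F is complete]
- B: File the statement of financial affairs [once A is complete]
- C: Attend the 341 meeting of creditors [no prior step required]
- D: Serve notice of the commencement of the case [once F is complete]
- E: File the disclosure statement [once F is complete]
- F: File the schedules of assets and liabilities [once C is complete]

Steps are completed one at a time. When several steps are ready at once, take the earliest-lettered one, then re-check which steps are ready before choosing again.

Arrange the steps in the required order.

Only C has no prerequisites, so it is first.
F needed C, now all done → F.
A, D and E are all available; A has the earlier label → A.
Now B, D and E have their prerequisites met. B has the earlier label, so B next.
Ready: D and E. D has the earlier label → D.
That leaves E as the only ready step → E.

C, F, A, B, D, E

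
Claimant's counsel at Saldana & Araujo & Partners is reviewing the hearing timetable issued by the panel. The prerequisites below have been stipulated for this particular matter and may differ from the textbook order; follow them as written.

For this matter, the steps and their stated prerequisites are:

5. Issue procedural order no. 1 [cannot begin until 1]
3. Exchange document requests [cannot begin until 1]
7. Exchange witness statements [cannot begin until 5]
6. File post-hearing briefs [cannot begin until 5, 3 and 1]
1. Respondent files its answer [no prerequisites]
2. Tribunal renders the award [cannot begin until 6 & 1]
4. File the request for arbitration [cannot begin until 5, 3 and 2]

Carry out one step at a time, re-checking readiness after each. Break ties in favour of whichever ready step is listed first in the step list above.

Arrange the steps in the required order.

1 5 3 7 6 2 4

1 has no prerequisites → 1 first.
Now 5 and 3 have their prerequisites met. 5 is listed earlier, so 5 next.
7 now also ready, so the ready set is {3, 7}; 3 is listed earlier → 3.
6 now also ready, so the ready set is {7, 6}; 7 is listed earlier → 7.
6 needed 5, 3 and 1, now all done → 6.
Next only 2 has its prerequisites met → 2.
Next only 4 has its prerequisites met → 4.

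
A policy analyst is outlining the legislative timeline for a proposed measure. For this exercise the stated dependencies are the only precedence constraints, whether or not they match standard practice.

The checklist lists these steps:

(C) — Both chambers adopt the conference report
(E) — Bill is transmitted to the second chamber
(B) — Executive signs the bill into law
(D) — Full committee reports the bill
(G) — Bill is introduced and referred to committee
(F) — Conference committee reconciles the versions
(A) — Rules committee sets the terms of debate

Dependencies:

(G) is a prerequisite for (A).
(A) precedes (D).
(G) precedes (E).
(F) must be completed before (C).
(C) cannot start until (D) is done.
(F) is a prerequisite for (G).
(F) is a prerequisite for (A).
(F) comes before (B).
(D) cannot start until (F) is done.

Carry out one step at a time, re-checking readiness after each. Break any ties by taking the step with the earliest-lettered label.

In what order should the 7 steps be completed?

(F) (B) (G) (A) (D) (C) (E)

(F) is the only step with nothing outstanding, so it goes first.
Ready: (B) and (G). (B) has the earlier label → (B).
(G) is the only step now ready → (G).
Ready: (A) and (E). (A) has the earlier label → (A).
Now (D) and (E) have their prerequisites met. (D) has the earlier label, so (D) next.
(C) now also ready, so the ready set is {(C), (E)}; (C) has the earlier label → (C).
(E) needed (G), now all done → (E).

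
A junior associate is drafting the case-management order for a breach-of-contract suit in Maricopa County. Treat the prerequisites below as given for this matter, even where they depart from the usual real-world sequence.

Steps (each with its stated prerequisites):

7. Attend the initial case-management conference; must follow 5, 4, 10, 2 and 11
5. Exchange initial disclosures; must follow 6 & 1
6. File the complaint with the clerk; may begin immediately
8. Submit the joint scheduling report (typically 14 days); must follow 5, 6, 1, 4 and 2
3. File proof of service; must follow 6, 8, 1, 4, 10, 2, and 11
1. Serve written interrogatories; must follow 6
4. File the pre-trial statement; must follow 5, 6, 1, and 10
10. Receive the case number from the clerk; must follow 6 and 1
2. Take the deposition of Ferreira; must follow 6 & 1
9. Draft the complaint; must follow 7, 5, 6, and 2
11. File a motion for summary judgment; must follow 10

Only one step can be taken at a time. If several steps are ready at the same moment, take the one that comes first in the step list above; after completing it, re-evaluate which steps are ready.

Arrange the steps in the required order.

Only 6 has no prerequisites, so it is first.
1 needed 6, now all done → 1.
Ready: 5, 10 and 2. 5 is listed earlier → 5.
Now 10 and 2 have their prerequisites met. 10 is listed earlier, so 10 next.
4 and 11 now also ready, so the ready set is {4, 2, 11}; 4 is listed earlier → 4.
Ready: 2 and 11. 2 is listed earlier → 2.
Now 8 and 11 have their prerequisites met. 8 is listed earlier, so 8 next.
That leaves 11 as the only ready step → 11.
7 and 3 are both available; 7 is listed earlier → 7.
3 and 9 are both available; 3 is listed earlier → 3.
9 needed 7, 5, 6 and 2, now all done → 9.

6 → 1 → 5 → 10 → 4 → 2 → 8 → 11 → 7 → 3 → 9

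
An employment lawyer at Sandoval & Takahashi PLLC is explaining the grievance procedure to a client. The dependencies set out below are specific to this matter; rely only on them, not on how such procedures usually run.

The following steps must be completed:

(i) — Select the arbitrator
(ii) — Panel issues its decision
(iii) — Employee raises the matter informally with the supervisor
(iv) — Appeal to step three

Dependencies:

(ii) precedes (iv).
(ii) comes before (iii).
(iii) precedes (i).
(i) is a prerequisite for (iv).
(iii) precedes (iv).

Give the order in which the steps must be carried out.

Only (ii) has no prerequisites, so it is first.
Next only (iii) has its prerequisites met → (iii).
(i) is the only step now ready → (i).
Next only (iv) has its prerequisites met → (iv).

(ii), (iii), (i), (iv)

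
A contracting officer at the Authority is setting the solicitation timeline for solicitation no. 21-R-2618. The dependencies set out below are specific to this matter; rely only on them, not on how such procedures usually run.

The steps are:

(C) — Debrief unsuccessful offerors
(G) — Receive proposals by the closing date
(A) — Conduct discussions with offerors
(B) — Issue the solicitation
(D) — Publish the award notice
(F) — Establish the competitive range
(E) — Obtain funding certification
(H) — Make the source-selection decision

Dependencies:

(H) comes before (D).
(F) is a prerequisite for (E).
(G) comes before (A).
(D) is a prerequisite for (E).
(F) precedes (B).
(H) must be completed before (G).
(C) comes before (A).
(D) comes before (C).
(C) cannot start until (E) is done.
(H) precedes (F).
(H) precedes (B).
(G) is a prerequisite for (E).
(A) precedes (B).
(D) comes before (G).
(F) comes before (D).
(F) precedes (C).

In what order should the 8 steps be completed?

(H) is the only step with nothing outstanding, so it goes first.
That leaves (F) as the only ready step → (F).
That leaves (D) as the only ready step → (D).
Next only (G) has its prerequisites met → (G).
(E) is the only step now ready → (E).
(C) needed (D), (F) and (E), now all done → (C).
(A) is the only step now ready → (A).
That leaves (B) as the only ready step → (B).

(H) → (F) → (D) → (G) → (E) → (C) → (A) → (B)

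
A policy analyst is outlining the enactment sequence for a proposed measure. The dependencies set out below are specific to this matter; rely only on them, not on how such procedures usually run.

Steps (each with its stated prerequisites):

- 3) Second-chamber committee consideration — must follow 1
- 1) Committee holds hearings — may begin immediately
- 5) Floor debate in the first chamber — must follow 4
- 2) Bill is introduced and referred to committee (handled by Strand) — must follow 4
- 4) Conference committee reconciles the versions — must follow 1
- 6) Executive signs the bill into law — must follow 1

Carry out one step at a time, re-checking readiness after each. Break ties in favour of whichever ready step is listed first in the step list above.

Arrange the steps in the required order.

1 is the only step with nothing outstanding, so it goes first.
Ready: 3, 4 and 6. 3 is listed earlier → 3.
4 and 6 are both available; 4 is listed earlier → 4.
5 and 2 now also ready, so the ready set is {5, 2, 6}; 5 is listed earlier → 5.
2 and 6 are both available; 2 is listed earlier → 2.
That leaves 6 as the only ready step → 6.

1 → 3 → 4 → 5 → 2 → 6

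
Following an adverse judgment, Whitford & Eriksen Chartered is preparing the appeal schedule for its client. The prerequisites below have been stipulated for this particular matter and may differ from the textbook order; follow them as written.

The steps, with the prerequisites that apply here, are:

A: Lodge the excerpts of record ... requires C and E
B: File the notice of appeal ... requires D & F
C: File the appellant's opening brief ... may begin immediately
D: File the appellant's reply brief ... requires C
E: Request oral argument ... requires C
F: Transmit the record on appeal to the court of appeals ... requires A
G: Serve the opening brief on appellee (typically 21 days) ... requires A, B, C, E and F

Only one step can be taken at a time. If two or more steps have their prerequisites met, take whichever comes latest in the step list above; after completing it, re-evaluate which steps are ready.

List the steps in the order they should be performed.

C, E, D, A, F, B, G

Only C has no prerequisites, so it is first.
Now E and D have their prerequisites met. E is listed later, so E next.
A now also ready, so the ready set is {D, A}; D is listed later → D.
A needed E and C, now all done → A.
F needed A, now all done → F.
Next only B has its prerequisites met → B.
That leaves G as the only ready step → G.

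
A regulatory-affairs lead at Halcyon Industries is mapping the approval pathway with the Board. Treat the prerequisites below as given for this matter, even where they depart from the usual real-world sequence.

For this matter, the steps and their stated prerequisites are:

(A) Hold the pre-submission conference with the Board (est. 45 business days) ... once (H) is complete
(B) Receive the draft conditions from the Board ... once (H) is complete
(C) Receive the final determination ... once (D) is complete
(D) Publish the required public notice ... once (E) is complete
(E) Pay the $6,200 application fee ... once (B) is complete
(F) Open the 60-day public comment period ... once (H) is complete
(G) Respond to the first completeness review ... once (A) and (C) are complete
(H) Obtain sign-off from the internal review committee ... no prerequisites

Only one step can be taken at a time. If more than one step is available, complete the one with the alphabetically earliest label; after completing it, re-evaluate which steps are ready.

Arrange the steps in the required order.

(H) → (A) → (B) → (E) → (D) → (C) → (F) → (G)

(H) is the only step with nothing outstanding, so it goes first.
(A), (B) and (F) are all available; (A) has the earlier label → (A).
(B) and (F) are both available; (B) has the earlier label → (B).
Ready: (E) and (F). (E) has the earlier label → (E).
(D) now also ready, so the ready set is {(D), (F)}; (D) has the earlier label → (D).
Now (C) and (F) have their prerequisites met. (C) has the earlier label, so (C) next.
Now (F) and (G) have their prerequisites met. (F) has the earlier label, so (F) next.
(G) needed (A) and (C), now all done → (G).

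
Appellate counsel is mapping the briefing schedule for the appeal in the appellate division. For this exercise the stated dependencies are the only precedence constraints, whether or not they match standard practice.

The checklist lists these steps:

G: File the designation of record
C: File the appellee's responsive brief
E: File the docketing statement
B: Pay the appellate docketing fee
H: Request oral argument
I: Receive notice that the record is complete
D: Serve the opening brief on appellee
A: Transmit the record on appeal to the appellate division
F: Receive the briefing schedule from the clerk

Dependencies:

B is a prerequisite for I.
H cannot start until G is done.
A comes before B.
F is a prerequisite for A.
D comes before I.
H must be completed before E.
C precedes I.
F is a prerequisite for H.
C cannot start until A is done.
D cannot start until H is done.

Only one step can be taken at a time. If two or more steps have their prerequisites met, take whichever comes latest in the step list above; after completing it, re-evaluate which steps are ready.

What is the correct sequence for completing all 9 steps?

Nothing is required for F and G. F is listed later → F first.
Now A and G have their prerequisites met. A is listed later, so A next.
B and C now also ready, so the ready set is {B, C, G}; B is listed later → B.
Now C and G have their prerequisites met. C is listed later, so C next.
G is the only step now ready → G.
H needed F and G, now all done → H.
Ready: D and E. D is listed later → D.
Now I and E have their prerequisites met. I is listed later, so I next.
E is the only step now ready → E.

F → A → B → C → G → H → D → I → E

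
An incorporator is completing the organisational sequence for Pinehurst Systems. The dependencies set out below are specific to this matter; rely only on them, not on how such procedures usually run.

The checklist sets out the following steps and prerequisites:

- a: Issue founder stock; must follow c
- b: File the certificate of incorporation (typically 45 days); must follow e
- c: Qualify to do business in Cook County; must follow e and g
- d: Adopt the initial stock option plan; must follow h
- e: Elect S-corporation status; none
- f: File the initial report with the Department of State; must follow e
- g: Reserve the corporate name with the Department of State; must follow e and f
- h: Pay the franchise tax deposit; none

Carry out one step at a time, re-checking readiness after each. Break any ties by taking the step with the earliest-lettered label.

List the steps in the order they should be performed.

Nothing is required for e and h. e has the earlier label → e first.
b and f now also ready, so the ready set is {b, f, h}; b has the earlier label → b.
Now f and h have their prerequisites met. f has the earlier label, so f next.
g now also ready, so the ready set is {g, h}; g has the earlier label → g.
c now also ready, so the ready set is {c, h}; c has the earlier label → c.
a now also ready, so the ready set is {a, h}; a has the earlier label → a.
h is the only step now ready → h.
Next only d has its prerequisites met → d.

e b f g c a h d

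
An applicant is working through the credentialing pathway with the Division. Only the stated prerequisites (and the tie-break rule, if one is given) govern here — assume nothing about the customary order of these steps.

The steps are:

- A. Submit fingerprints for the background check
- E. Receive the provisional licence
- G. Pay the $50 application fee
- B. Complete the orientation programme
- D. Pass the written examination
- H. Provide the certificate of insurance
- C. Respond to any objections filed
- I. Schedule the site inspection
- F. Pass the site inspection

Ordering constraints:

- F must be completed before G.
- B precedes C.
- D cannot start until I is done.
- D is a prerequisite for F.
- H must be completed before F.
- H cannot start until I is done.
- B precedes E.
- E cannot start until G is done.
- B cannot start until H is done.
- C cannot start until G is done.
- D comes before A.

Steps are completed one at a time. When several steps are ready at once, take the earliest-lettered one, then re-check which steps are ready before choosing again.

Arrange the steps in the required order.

Only I has no prerequisites, so it is first.
Now D and H have their prerequisites met. D has the earlier label, so D next.
A now also ready, so the ready set is {A, H}; A has the earlier label → A.
H needed I, now all done → H.
B and F are both available; B has the earlier label → B.
F needed D and H, now all done → F.
G is the only step now ready → G.
Now C and E have their prerequisites met. C has the earlier label, so C next.
That leaves E as the only ready step → E.

I, D, A, H, B, F, G, C, E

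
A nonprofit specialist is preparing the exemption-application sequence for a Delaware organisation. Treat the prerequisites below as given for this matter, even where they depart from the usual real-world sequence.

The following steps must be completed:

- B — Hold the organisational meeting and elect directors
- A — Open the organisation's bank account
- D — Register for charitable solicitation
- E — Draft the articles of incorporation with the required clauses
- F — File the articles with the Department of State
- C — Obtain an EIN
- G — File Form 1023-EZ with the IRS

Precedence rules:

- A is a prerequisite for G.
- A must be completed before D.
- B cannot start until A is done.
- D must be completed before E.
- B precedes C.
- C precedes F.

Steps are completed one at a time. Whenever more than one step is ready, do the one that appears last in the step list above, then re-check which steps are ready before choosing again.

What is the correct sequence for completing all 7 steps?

A, G, D, E, B, C, F

A is the only step with nothing outstanding, so it goes first.
Ready: G, D and B. G is listed later → G.
Now D and B have their prerequisites met. D is listed later, so D next.
Now E and B have their prerequisites met. E is listed later, so E next.
Next only B has its prerequisites met → B.
Next only C has its prerequisites met → C.
Next only F has its prerequisites met → F.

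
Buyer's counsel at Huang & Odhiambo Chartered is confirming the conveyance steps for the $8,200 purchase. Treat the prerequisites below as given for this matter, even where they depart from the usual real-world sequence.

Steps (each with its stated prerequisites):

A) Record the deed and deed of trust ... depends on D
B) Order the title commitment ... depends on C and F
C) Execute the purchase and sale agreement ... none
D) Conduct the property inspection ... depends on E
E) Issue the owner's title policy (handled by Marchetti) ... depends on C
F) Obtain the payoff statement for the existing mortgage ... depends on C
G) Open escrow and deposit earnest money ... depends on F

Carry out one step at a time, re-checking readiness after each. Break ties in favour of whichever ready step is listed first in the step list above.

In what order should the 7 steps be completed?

C → E → D → A → F → B → G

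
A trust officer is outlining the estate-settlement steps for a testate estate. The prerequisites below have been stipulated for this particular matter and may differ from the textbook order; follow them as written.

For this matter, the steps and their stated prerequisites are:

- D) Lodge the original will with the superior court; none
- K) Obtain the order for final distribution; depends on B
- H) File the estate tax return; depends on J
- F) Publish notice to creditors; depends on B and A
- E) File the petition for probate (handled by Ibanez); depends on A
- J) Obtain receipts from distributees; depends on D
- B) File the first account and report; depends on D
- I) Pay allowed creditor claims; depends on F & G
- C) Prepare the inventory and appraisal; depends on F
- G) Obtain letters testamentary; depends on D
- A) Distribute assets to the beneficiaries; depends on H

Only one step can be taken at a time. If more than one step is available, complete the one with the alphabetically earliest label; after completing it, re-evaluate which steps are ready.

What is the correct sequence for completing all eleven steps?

D → B → G → J → H → A → E → F → C → I → K

D has no prerequisites → D first.
B, G and J are all available; B has the earlier label → B.
K now also ready, so the ready set is {G, J, K}; G has the earlier label → G.
Ready: J and K. J has the earlier label → J.
H now also ready, so the ready set is {H, K}; H has the earlier label → H.
A now also ready, so the ready set is {A, K}; A has the earlier label → A.
E and F now also ready, so the ready set is {E, F, K}; E has the earlier label → E.
Now F and K have their prerequisites met. F has the earlier label, so F next.
C and I now also ready, so the ready set is {C, I, K}; C has the earlier label → C.
I and K are both available; I has the earlier label → I.
K needed B, now all done → K.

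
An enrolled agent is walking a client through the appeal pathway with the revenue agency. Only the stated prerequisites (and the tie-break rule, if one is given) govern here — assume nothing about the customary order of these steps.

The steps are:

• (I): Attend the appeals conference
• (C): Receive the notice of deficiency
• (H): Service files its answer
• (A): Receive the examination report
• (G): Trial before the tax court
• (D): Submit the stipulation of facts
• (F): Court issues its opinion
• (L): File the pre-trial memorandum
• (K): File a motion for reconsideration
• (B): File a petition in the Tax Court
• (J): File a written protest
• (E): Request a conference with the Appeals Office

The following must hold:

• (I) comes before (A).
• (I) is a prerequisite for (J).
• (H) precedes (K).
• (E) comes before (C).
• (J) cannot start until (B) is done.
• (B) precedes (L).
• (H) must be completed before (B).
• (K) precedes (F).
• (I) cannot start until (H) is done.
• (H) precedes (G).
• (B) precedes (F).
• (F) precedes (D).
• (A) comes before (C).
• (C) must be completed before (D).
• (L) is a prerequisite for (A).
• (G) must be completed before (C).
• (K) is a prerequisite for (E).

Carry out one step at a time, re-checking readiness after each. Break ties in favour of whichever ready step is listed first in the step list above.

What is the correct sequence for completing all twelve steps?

(H), (I), (G), (K), (B), (F), (L), (A), (J), (E), (C), (D)

Only (H) has no prerequisites, so it is first.
(I), (G), (K) and (B) are all available; (I) is listed earlier → (I).
Ready: (G), (K) and (B). (G) is listed earlier → (G).
(K) and (B) are both available; (K) is listed earlier → (K).
(B) and (E) are both available; (B) is listed earlier → (B).
Now (F), (L), (J) and (E) have their prerequisites met. (F) is listed earlier, so (F) next.
Now (L), (J) and (E) have their prerequisites met. (L) is listed earlier, so (L) next.
Ready: (A), (J) and (E). (A) is listed earlier → (A).
Now (J) and (E) have their prerequisites met. (J) is listed earlier, so (J) next.
(E) needed (K), now all done → (E).
(C) needed (A), (G) and (E), now all done → (C).
(D) is the only step now ready → (D).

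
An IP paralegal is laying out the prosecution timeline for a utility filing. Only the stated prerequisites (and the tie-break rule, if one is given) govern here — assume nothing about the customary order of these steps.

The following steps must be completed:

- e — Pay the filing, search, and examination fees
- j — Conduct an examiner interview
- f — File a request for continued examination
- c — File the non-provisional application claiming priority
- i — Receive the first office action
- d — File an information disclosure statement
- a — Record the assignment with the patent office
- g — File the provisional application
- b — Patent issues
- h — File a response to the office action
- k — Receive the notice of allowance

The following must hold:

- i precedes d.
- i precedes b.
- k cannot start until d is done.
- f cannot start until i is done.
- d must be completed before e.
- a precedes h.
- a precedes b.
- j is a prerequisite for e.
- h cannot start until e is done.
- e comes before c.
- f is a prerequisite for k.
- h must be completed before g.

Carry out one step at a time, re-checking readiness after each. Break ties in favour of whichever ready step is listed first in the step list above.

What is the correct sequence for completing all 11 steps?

Nothing is required for j, i and a. j is listed earlier → j first.
Now i and a have their prerequisites met. i is listed earlier, so i next.
f, d and a are all available; f is listed earlier → f.
d and a are both available; d is listed earlier → d.
e and k now also ready, so the ready set is {e, a, k}; e is listed earlier → e.
c now also ready, so the ready set is {c, a, k}; c is listed earlier → c.
Ready: a and k. a is listed earlier → a.
b, h and k are all available; b is listed earlier → b.
Now h and k have their prerequisites met. h is listed earlier, so h next.
Now g and k have their prerequisites met. g is listed earlier, so g next.
Next only k has its prerequisites met → k.

j → i → f → d → e → c → a → b → h → g → k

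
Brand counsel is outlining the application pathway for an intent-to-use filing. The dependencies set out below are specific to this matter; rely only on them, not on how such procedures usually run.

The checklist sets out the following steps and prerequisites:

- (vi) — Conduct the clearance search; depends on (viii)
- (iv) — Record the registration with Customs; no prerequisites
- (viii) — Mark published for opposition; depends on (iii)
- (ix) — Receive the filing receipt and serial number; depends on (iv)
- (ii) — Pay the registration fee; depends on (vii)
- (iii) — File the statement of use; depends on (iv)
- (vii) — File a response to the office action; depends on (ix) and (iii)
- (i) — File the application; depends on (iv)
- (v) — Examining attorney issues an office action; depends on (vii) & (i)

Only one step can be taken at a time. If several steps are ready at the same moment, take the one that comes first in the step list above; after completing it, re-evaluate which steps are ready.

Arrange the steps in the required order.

(iv), (ix), (iii), (viii), (vi), (vii), (ii), (i), (v)

(iv) is the only step with nothing outstanding, so it goes first.
(ix), (iii) and (i) are all available; (ix) is listed earlier → (ix).
Now (iii) and (i) have their prerequisites met. (iii) is listed earlier, so (iii) next.
(viii), (vii) and (i) are all available; (viii) is listed earlier → (viii).
Now (vi), (vii) and (i) have their prerequisites met. (vi) is listed earlier, so (vi) next.
Ready: (vii) and (i). (vii) is listed earlier → (vii).
(ii) now also ready, so the ready set is {(ii), (i)}; (ii) is listed earlier → (ii).
(i) is the only step now ready → (i).
(v) needed (vii) and (i), now all done → (v).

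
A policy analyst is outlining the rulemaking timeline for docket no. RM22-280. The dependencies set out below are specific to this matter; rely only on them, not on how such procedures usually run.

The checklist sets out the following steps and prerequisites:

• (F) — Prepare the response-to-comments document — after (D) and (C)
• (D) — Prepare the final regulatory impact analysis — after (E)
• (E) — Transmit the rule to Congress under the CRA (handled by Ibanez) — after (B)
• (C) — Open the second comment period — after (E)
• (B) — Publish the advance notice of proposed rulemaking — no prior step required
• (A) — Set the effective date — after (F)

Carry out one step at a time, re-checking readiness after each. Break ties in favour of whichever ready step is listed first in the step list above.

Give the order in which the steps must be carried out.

(B) → (E) → (D) → (C) → (F) → (A)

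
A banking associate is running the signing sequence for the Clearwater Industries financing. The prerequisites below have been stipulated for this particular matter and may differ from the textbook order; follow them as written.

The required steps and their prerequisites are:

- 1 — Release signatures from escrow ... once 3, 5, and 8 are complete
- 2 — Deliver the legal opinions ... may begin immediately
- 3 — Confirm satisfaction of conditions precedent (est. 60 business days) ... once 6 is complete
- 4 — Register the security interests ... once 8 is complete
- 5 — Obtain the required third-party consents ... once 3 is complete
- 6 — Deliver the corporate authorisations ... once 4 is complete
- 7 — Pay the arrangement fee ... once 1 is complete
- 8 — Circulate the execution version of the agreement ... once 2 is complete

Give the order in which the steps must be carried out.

2 8 4 6 3 5 1 7

Only 2 has no prerequisites, so it is first.
That leaves 8 as the only ready step → 8.
Next only 4 has its prerequisites met → 4.
6 needed 4, now all done → 6.
3 needed 6, now all done → 3.
Next only 5 has its prerequisites met → 5.
1 needed 3, 5 and 8, now all done → 1.
That leaves 7 as the only ready step → 7.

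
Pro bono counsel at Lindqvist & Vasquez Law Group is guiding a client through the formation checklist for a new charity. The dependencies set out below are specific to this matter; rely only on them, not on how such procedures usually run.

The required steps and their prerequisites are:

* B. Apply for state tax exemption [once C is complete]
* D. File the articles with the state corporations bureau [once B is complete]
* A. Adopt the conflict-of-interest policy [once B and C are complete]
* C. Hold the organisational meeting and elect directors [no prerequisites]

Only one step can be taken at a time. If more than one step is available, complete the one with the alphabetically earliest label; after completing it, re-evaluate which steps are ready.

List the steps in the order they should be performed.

C B A D

C is the only step with nothing outstanding, so it goes first.
B is the only step now ready → B.
Now A and D have their prerequisites met. A has the earlier label, so A next.
Next only D has its prerequisites met → D.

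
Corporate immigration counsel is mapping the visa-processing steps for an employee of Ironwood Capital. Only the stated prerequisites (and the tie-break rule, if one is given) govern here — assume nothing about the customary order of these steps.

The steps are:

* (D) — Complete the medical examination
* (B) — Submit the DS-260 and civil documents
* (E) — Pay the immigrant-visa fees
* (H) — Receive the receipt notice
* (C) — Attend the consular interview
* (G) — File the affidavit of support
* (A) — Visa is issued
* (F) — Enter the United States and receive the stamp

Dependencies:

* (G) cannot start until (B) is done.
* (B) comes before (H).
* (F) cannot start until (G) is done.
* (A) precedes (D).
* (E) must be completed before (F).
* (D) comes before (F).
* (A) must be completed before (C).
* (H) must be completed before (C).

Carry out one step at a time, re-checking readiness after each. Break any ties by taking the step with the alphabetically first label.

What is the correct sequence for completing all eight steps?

(A), (B) and (E) have no prerequisites; (A) has the earlier label, so (A) is first.
(D) now also ready, so the ready set is {(B), (D), (E)}; (B) has the earlier label → (B).
(G) and (H) now also ready, so the ready set is {(D), (E), (G), (H)}; (D) has the earlier label → (D).
Ready: (E), (G) and (H). (E) has the earlier label → (E).
Ready: (G) and (H). (G) has the earlier label → (G).
(F) now also ready, so the ready set is {(F), (H)}; (F) has the earlier label → (F).
(H) needed (B), now all done → (H).
(C) needed (A) and (H), now all done → (C).

(A), (B), (D), (E), (G), (F), (H), (C)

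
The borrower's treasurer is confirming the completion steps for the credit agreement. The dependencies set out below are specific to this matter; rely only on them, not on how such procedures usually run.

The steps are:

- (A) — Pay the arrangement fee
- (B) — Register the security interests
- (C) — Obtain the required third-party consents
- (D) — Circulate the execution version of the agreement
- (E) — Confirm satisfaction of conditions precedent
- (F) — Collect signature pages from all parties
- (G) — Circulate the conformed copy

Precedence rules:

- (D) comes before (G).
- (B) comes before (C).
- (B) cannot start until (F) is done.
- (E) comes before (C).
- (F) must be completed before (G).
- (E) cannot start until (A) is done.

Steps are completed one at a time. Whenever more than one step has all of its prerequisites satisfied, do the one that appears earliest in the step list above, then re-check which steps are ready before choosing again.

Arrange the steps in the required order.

(A), (D), (E), (F), (B), (C), (G)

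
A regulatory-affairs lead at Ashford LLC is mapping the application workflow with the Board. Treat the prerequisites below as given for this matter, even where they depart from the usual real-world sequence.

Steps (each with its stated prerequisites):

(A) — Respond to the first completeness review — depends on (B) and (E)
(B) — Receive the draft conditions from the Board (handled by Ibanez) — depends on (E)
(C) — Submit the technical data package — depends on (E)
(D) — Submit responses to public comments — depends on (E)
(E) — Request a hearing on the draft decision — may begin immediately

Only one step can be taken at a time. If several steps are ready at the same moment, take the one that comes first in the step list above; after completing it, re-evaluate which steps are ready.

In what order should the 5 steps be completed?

(E) has no prerequisites → (E) first.
(B), (C) and (D) are all available; (B) is listed earlier → (B).
(A) now also ready, so the ready set is {(A), (C), (D)}; (A) is listed earlier → (A).
Ready: (C) and (D). (C) is listed earlier → (C).
That leaves (D) as the only ready step → (D).

(E) (B) (A) (C) (D)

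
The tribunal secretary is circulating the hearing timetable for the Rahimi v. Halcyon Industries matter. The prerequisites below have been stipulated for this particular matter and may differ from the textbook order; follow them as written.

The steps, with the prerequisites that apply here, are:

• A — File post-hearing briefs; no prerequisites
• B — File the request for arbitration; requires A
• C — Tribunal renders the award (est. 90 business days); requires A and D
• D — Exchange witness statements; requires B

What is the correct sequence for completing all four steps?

A has no prerequisites → A first.
That leaves B as the only ready step → B.
That leaves D as the only ready step → D.
Next only C has its prerequisites met → C.

A, B, D, C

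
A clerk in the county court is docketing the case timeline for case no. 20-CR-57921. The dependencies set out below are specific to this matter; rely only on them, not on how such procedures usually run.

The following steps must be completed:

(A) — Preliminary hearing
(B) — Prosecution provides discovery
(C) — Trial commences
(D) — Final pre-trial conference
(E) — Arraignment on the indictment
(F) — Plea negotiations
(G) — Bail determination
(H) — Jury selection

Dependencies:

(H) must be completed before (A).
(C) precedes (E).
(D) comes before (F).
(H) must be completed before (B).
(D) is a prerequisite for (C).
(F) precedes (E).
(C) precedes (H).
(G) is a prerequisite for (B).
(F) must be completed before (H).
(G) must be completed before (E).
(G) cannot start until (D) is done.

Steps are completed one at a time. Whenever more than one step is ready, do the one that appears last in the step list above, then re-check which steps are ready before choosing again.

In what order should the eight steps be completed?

(D) has no prerequisites → (D) first.
Ready: (G), (F) and (C). (G) is listed later → (G).
Now (F) and (C) have their prerequisites met. (F) is listed later, so (F) next.
(C) is the only step now ready → (C).
(H) and (E) are both available; (H) is listed later → (H).
(E), (B) and (A) are all available; (E) is listed later → (E).
(B) and (A) are both available; (B) is listed later → (B).
(A) needed (H), now all done → (A).

(D) → (G) → (F) → (C) → (H) → (E) → (B) → (A)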